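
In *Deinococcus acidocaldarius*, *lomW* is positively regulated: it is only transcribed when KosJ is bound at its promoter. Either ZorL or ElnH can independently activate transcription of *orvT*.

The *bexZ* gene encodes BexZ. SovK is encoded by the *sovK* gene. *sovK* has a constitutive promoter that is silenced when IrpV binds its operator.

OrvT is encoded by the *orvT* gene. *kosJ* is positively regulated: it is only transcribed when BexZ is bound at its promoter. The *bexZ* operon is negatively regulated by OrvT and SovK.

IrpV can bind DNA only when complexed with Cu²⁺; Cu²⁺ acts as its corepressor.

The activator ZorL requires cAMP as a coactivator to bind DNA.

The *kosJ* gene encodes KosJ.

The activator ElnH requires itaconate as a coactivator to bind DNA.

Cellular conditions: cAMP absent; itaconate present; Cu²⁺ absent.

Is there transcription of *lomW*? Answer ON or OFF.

OFF

cAMP is absent, so ZorL is inactive.
Itaconate is present, so ElnH is active.
Activator ElnH is present, so *orvT* is transcribed.
So OrvT is produced and active.
Cu²⁺ is absent, so IrpV is inactive.
With no repressor bound, *sovK* is transcribed.
So SovK is produced and active.
With repressor OrvT bound, *bexZ* is not transcribed.
So BexZ is not produced.
Required activator BexZ is absent, so *kosJ* is not transcribed.
So KosJ is not produced.
Required activator KosJ is absent, so *lomW* is not transcribed.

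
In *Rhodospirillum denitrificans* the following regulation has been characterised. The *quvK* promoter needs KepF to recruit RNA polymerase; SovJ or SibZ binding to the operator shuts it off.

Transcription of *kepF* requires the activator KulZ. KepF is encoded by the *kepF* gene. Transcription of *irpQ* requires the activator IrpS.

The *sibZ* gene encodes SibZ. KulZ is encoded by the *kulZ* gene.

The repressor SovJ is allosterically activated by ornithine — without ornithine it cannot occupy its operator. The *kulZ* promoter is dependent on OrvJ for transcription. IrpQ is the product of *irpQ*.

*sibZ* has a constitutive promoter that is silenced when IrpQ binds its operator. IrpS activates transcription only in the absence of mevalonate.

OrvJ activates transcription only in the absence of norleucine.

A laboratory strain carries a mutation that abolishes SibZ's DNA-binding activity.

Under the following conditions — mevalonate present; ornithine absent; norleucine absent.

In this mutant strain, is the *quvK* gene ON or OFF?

Ornithine is absent, so SovJ is inactive.
Norleucine is absent, so OrvJ is active.
No repressor is bound and OrvJ is active, so *kulZ* is transcribed.
So KulZ is produced and active.
No repressor is bound and KulZ is active, so *kepF* is transcribed.
So KepF is produced and active.
SibZ is non-functional in this strain, so it has no effect.
No repressor is bound and KepF is active, so *quvK* is transcribed.

ON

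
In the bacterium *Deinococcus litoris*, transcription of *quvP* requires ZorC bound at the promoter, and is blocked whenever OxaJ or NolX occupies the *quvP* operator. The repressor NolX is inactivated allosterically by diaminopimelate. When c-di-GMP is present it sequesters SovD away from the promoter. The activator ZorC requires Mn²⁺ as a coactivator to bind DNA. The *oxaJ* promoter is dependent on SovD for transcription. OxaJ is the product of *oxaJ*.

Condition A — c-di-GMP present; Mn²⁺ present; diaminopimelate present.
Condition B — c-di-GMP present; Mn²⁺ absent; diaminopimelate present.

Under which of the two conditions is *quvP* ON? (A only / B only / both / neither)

A only

Condition A:
c-di-GMP is present, so SovD is inactive.
Required activator SovD is absent, so *oxaJ* is not transcribed.
So OxaJ is not produced.
Mn²⁺ is present, so ZorC is active.
Diaminopimelate is present, so NolX is inactive.
No repressor is bound and ZorC is active, so *quvP* is transcribed.
→ *quvP* is ON in A.
Condition B:
c-di-GMP is present, so SovD is inactive.
Required activator SovD is absent, so *oxaJ* is not transcribed.
So OxaJ is not produced.
Mn²⁺ is absent, so ZorC is inactive.
Diaminopimelate is present, so NolX is inactive.
Required activator ZorC is absent, so *quvP* is not transcribed.
→ *quvP* is OFF in B.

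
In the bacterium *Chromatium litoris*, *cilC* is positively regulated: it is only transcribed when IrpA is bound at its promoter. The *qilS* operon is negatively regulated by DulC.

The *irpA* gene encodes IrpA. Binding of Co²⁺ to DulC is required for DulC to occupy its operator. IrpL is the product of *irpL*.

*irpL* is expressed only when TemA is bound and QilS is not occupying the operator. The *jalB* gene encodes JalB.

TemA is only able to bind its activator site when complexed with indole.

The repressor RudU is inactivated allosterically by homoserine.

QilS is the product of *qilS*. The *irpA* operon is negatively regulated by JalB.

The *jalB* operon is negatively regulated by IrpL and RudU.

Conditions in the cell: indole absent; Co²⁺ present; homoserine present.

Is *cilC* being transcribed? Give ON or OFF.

Co²⁺ is present, so DulC is active.
With repressor DulC bound, *qilS* is not transcribed.
So QilS is not produced.
Indole is absent, so TemA is inactive.
Required activator TemA is absent, so *irpL* is not transcribed.
So IrpL is not produced.
Homoserine is present, so RudU is inactive.
With no repressor bound, *jalB* is transcribed.
So JalB is produced and active.
With repressor JalB bound, *irpA* is not transcribed.
So IrpA is not produced.
Required activator IrpA is absent, so *cilC* is not transcribed.

OFF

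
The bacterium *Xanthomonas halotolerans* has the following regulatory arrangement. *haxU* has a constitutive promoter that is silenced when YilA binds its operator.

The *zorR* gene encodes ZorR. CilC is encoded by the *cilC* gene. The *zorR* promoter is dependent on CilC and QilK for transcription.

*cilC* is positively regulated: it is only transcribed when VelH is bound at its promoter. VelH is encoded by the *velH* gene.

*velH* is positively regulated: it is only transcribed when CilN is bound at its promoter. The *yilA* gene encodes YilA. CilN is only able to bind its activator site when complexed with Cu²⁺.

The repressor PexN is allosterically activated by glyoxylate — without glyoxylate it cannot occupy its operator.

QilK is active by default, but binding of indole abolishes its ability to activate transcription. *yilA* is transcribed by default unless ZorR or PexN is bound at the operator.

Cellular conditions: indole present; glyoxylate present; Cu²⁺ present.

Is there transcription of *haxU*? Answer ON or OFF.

Cu²⁺ is present, so CilN is active.
No repressor is bound and CilN is active, so *velH* is transcribed.
So VelH is produced and active.
No repressor is bound and VelH is active, so *cilC* is transcribed.
So CilC is produced and active.
Indole is present, so QilK is inactive.
Required activator QilK is absent, so *zorR* is not transcribed.
So ZorR is not produced.
Glyoxylate is present, so PexN is active.
With repressor PexN bound, *yilA* is not transcribed.
So YilA is not produced.
With no repressor bound, *haxU* is transcribed.

ON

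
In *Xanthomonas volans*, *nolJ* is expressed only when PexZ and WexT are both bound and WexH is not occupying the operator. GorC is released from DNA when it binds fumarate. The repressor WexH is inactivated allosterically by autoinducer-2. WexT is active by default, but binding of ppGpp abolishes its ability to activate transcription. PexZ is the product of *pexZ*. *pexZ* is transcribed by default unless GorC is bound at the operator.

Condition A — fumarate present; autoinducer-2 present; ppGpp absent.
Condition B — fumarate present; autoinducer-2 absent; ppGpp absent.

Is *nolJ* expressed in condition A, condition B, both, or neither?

Condition A:
Fumarate is present, so GorC is inactive.
With no repressor bound, *pexZ* is transcribed.
So PexZ is produced and active.
Autoinducer-2 is present, so WexH is inactive.
ppGpp is absent, so WexT is active.
No repressor is bound and PexZ and WexT are active, so *nolJ* is transcribed.
→ *nolJ* is ON in A.
Condition B:
Fumarate is present, so GorC is inactive.
With no repressor bound, *pexZ* is transcribed.
So PexZ is produced and active.
Autoinducer-2 is absent, so WexH is active.
ppGpp is absent, so WexT is active.
With repressor WexH bound, *nolJ* is not transcribed.
→ *nolJ* is OFF in B.

A only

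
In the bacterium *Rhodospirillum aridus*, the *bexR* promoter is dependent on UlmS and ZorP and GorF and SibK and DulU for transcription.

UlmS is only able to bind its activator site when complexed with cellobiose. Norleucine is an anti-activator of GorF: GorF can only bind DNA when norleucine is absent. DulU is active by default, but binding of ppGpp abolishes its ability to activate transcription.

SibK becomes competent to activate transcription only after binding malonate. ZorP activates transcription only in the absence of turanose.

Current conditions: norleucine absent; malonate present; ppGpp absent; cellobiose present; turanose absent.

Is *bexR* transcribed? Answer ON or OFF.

ON

Cellobiose is present, so UlmS is active.
Turanose is absent, so ZorP is active.
Norleucine is absent, so GorF is active.
Malonate is present, so SibK is active.
ppGpp is absent, so DulU is active.
No repressor is bound and UlmS and ZorP and GorF and SibK and DulU are active, so *bexR* is transcribed.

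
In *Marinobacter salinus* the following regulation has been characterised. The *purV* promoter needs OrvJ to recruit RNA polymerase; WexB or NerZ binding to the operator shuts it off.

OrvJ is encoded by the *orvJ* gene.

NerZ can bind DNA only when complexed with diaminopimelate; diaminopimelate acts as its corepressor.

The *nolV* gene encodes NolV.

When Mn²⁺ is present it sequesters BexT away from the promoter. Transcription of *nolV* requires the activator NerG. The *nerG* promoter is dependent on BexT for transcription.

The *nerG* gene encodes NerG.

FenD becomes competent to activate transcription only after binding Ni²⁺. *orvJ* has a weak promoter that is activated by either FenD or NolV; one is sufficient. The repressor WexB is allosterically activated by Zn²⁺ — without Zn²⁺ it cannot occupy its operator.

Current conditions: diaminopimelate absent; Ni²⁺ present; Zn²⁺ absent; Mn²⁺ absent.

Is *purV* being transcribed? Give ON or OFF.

ON

Ni²⁺ is present, so FenD is active.
Mn²⁺ is absent, so BexT is active.
No repressor is bound and BexT is active, so *nerG* is transcribed.
So NerG is produced and active.
No repressor is bound and NerG is active, so *nolV* is transcribed.
So NolV is produced and active.
Activator FenD is present, so *orvJ* is transcribed.
So OrvJ is produced and active.
Zn²⁺ is absent, so WexB is inactive.
Diaminopimelate is absent, so NerZ is inactive.
No repressor is bound and OrvJ is active, so *purV* is transcribed.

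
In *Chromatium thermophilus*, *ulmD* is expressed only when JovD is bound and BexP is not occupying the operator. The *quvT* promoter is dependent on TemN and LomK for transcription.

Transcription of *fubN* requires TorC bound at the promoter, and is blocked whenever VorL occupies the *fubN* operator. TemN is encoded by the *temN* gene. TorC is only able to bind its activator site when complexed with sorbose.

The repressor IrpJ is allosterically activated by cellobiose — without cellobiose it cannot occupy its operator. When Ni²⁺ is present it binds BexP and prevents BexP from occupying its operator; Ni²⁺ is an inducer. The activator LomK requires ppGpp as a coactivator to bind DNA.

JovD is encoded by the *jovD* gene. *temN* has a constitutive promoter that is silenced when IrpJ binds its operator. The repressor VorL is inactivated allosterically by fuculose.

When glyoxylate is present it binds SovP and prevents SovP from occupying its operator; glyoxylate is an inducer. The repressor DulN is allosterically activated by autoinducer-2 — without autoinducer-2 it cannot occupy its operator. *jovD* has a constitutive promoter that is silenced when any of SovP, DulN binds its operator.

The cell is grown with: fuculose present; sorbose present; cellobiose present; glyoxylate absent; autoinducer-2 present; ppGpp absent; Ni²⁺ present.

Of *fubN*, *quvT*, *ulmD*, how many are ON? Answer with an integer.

Fuculose is present, so VorL is inactive.
Sorbose is present, so TorC is active.
No repressor is bound and TorC is active, so *fubN* is transcribed.
→ *fubN* is ON.
Cellobiose is present, so IrpJ is active.
With repressor IrpJ bound, *temN* is not transcribed.
So TemN is not produced.
ppGpp is absent, so LomK is inactive.
Required activator TemN is absent, so *quvT* is not transcribed.
→ *quvT* is OFF.
Ni²⁺ is present, so BexP is inactive.
Glyoxylate is absent, so SovP is active.
Autoinducer-2 is present, so DulN is active.
With repressor SovP bound, *jovD* is not transcribed.
So JovD is not produced.
Required activator JovD is absent, so *ulmD* is not transcribed.
→ *ulmD* is OFF.
1 of the 3 genes is transcribed.

1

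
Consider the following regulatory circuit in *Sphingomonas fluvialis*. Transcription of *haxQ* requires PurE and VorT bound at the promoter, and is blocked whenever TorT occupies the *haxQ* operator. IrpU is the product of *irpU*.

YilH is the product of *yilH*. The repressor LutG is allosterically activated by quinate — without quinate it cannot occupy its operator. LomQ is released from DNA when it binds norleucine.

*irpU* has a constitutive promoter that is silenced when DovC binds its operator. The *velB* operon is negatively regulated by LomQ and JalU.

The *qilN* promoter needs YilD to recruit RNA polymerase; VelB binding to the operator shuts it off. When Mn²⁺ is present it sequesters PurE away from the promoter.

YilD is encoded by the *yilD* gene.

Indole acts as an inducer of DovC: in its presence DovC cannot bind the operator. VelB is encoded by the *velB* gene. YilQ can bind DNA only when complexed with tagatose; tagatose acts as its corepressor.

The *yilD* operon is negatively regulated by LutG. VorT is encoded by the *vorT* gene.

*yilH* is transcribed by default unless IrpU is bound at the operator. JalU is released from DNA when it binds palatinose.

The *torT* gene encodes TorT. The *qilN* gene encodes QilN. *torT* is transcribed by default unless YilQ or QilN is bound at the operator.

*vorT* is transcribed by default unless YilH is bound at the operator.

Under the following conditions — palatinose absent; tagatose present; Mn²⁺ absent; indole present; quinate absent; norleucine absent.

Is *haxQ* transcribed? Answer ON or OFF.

Tagatose is present, so YilQ is active.
Norleucine is absent, so LomQ is active.
Palatinose is absent, so JalU is active.
With repressor LomQ bound, *velB* is not transcribed.
So VelB is not produced.
Quinate is absent, so LutG is inactive.
With no repressor bound, *yilD* is transcribed.
So YilD is produced and active.
No repressor is bound and YilD is active, so *qilN* is transcribed.
So QilN is produced and active.
With repressor YilQ bound, *torT* is not transcribed.
So TorT is not produced.
Mn²⁺ is absent, so PurE is active.
Indole is present, so DovC is inactive.
With no repressor bound, *irpU* is transcribed.
So IrpU is produced and active.
With repressor IrpU bound, *yilH* is not transcribed.
So YilH is not produced.
With no repressor bound, *vorT* is transcribed.
So VorT is produced and active.
No repressor is bound and PurE and VorT are active, so *haxQ* is transcribed.

ON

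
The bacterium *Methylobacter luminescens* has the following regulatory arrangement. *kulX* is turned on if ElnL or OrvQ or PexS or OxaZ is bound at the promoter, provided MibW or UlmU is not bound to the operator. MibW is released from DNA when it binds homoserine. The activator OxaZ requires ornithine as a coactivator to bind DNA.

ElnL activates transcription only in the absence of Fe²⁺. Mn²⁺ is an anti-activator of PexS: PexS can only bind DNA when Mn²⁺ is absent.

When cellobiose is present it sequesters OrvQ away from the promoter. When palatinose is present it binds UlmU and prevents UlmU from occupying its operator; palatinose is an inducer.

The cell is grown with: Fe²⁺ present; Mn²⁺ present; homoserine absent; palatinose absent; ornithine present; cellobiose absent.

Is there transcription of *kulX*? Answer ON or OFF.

Fe²⁺ is present, so ElnL is inactive.
Cellobiose is absent, so OrvQ is active.
Homoserine is absent, so MibW is active.
Mn²⁺ is present, so PexS is inactive.
Ornithine is present, so OxaZ is active.
Palatinose is absent, so UlmU is active.
With repressor MibW bound, *kulX* is not transcribed.

OFF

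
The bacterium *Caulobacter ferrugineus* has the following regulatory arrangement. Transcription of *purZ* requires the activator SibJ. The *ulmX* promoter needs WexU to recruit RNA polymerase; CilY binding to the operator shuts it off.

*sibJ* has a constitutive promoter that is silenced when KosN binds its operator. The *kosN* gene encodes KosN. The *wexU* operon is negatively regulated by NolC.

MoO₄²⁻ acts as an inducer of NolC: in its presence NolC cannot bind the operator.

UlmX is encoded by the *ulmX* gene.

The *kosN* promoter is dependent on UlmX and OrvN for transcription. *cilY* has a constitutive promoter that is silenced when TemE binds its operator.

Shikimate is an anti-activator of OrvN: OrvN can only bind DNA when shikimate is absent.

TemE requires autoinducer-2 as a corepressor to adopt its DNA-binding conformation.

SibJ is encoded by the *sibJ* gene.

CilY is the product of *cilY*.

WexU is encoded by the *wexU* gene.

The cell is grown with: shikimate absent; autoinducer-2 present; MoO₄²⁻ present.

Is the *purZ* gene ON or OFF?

OFF

MoO₄²⁻ is present, so NolC is inactive.
With no repressor bound, *wexU* is transcribed.
So WexU is produced and active.
Autoinducer-2 is present, so TemE is active.
With repressor TemE bound, *cilY* is not transcribed.
So CilY is not produced.
No repressor is bound and WexU is active, so *ulmX* is transcribed.
So UlmX is produced and active.
Shikimate is absent, so OrvN is active.
No repressor is bound and UlmX and OrvN are active, so *kosN* is transcribed.
So KosN is produced and active.
With repressor KosN bound, *sibJ* is not transcribed.
So SibJ is not produced.
Required activator SibJ is absent, so *purZ* is not transcribed.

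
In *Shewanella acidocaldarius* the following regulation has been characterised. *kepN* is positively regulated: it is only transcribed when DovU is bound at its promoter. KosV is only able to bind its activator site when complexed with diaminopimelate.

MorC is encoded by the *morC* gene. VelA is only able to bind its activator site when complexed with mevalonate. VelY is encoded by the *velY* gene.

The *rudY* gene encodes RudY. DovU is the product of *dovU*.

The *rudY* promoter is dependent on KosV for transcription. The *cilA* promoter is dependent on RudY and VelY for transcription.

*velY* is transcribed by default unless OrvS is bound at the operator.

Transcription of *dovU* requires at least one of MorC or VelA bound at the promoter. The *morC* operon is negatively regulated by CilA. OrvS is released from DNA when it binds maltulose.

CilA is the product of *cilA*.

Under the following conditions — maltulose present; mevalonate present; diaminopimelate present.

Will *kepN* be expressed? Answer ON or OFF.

ON

Diaminopimelate is present, so KosV is active.
No repressor is bound and KosV is active, so *rudY* is transcribed.
So RudY is produced and active.
Maltulose is present, so OrvS is inactive.
With no repressor bound, *velY* is transcribed.
So VelY is produced and active.
No repressor is bound and RudY and VelY are active, so *cilA* is transcribed.
So CilA is produced and active.
With repressor CilA bound, *morC* is not transcribed.
So MorC is not produced.
Mevalonate is present, so VelA is active.
Activator VelA is present, so *dovU* is transcribed.
So DovU is produced and active.
No repressor is bound and DovU is active, so *kepN* is transcribed.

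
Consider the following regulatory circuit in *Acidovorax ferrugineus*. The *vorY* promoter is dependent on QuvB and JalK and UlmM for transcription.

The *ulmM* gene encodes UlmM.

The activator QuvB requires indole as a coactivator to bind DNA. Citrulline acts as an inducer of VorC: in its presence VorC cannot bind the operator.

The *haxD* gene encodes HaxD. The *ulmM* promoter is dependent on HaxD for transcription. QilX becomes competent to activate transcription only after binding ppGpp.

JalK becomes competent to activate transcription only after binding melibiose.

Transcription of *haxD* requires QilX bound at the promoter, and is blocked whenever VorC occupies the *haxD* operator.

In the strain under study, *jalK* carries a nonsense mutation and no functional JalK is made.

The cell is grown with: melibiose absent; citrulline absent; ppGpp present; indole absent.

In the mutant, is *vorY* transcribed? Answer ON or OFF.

Indole is absent, so QuvB is inactive.
JalK is non-functional in this strain, so it has no effect.
ppGpp is present, so QilX is active.
Citrulline is absent, so VorC is active.
With repressor VorC bound, *haxD* is not transcribed.
So HaxD is not produced.
Required activator HaxD is absent, so *ulmM* is not transcribed.
So UlmM is not produced.
Required activator QuvB is absent, so *vorY* is not transcribed.

OFF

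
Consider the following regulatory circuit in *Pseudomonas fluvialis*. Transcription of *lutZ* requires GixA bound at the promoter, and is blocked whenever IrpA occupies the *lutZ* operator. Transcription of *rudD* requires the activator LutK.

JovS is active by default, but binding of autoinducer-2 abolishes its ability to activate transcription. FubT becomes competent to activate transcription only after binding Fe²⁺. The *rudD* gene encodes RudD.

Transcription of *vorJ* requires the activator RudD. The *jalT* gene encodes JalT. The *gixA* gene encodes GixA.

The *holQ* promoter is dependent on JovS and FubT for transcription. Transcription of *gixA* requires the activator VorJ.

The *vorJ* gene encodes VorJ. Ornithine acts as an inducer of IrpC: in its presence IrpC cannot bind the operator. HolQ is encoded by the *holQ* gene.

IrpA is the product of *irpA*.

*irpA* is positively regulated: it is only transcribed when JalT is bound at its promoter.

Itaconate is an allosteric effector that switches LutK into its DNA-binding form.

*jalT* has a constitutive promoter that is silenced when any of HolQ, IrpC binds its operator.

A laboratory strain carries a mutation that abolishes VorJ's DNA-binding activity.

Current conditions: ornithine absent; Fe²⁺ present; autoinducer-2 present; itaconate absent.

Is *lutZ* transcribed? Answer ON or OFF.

Autoinducer-2 is present, so JovS is inactive.
Fe²⁺ is present, so FubT is active.
Required activator JovS is absent, so *holQ* is not transcribed.
So HolQ is not produced.
Ornithine is absent, so IrpC is active.
With repressor IrpC bound, *jalT* is not transcribed.
So JalT is not produced.
Required activator JalT is absent, so *irpA* is not transcribed.
So IrpA is not produced.
VorJ is non-functional in this strain, so it has no effect.
Required activator VorJ is absent, so *gixA* is not transcribed.
So GixA is not produced.
Required activator GixA is absent, so *lutZ* is not transcribed.

OFF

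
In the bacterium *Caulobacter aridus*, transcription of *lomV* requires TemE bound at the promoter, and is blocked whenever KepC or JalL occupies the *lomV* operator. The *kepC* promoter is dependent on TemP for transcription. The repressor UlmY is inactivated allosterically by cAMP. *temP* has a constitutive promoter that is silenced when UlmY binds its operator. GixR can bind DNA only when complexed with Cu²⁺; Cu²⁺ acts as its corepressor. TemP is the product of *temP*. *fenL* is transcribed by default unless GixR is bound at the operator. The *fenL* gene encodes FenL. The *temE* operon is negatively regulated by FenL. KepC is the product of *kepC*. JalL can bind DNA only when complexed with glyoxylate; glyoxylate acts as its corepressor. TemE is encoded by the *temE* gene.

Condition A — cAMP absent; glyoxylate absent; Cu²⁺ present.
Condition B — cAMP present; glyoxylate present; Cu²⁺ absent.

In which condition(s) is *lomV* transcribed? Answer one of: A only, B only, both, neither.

A only

Condition A:
cAMP is absent, so UlmY is active.
With repressor UlmY bound, *temP* is not transcribed.
So TemP is not produced.
Required activator TemP is absent, so *kepC* is not transcribed.
So KepC is not produced.
Glyoxylate is absent, so JalL is inactive.
Cu²⁺ is present, so GixR is active.
With repressor GixR bound, *fenL* is not transcribed.
So FenL is not produced.
With no repressor bound, *temE* is transcribed.
So TemE is produced and active.
No repressor is bound and TemE is active, so *lomV* is transcribed.
→ *lomV* is ON in A.
Condition B:
cAMP is present, so UlmY is inactive.
With no repressor bound, *temP* is transcribed.
So TemP is produced and active.
No repressor is bound and TemP is active, so *kepC* is transcribed.
So KepC is produced and active.
Glyoxylate is present, so JalL is active.
Cu²⁺ is absent, so GixR is inactive.
With no repressor bound, *fenL* is transcribed.
So FenL is produced and active.
With repressor FenL bound, *temE* is not transcribed.
So TemE is not produced.
With repressor KepC bound, *lomV* is not transcribed.
→ *lomV* is OFF in B.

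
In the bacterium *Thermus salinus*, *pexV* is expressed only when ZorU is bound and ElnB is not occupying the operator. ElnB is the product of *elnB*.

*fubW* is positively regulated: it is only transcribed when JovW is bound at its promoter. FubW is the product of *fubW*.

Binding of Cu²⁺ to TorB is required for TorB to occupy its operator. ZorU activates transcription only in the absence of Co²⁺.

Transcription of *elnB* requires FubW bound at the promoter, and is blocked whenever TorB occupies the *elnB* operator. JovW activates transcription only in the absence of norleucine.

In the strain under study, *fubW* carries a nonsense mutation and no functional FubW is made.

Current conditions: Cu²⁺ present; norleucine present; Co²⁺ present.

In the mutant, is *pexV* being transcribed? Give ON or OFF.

Co²⁺ is present, so ZorU is inactive.
FubW is non-functional in this strain, so it has no effect.
Cu²⁺ is present, so TorB is active.
With repressor TorB bound, *elnB* is not transcribed.
So ElnB is not produced.
Required activator ZorU is absent, so *pexV* is not transcribed.

OFF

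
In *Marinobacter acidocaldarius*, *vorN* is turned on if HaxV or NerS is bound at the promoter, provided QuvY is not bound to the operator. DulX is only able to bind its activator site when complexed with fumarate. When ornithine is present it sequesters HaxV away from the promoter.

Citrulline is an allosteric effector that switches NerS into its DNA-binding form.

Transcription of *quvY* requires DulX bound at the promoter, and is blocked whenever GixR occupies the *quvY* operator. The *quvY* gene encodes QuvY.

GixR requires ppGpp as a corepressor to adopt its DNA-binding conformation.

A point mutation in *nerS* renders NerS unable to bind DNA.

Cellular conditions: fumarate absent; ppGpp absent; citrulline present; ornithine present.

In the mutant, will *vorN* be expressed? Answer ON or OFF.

ppGpp is absent, so GixR is inactive.
Fumarate is absent, so DulX is inactive.
Required activator DulX is absent, so *quvY* is not transcribed.
So QuvY is not produced.
Ornithine is present, so HaxV is inactive.
NerS is non-functional in this strain, so it has no effect.
No activator is available at the *vorN* promoter, so *vorN* is not transcribed.

OFF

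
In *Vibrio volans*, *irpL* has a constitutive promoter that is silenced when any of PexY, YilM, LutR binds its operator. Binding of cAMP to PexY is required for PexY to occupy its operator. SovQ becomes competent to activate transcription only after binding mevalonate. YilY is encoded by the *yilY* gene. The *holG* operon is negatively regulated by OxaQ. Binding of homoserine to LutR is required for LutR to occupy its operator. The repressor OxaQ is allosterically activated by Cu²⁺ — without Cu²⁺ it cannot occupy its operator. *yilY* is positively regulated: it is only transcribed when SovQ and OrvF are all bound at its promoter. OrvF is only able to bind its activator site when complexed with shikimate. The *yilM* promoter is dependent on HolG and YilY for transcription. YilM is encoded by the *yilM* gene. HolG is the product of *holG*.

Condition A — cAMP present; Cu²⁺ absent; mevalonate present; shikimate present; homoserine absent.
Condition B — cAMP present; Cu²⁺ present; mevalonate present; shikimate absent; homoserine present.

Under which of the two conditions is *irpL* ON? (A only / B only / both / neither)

Condition A:
cAMP is present, so PexY is active.
Cu²⁺ is absent, so OxaQ is inactive.
With no repressor bound, *holG* is transcribed.
So HolG is produced and active.
Mevalonate is present, so SovQ is active.
Shikimate is present, so OrvF is active.
No repressor is bound and SovQ and OrvF are active, so *yilY* is transcribed.
So YilY is produced and active.
No repressor is bound and HolG and YilY are active, so *yilM* is transcribed.
So YilM is produced and active.
Homoserine is absent, so LutR is inactive.
With repressor PexY bound, *irpL* is not transcribed.
→ *irpL* is OFF in A.
Condition B:
cAMP is present, so PexY is active.
Cu²⁺ is present, so OxaQ is active.
With repressor OxaQ bound, *holG* is not transcribed.
So HolG is not produced.
Mevalonate is present, so SovQ is active.
Shikimate is absent, so OrvF is inactive.
Required activator OrvF is absent, so *yilY* is not transcribed.
So YilY is not produced.
Required activator HolG is absent, so *yilM* is not transcribed.
So YilM is not produced.
Homoserine is present, so LutR is active.
With repressor PexY bound, *irpL* is not transcribed.
→ *irpL* is OFF in B.

neither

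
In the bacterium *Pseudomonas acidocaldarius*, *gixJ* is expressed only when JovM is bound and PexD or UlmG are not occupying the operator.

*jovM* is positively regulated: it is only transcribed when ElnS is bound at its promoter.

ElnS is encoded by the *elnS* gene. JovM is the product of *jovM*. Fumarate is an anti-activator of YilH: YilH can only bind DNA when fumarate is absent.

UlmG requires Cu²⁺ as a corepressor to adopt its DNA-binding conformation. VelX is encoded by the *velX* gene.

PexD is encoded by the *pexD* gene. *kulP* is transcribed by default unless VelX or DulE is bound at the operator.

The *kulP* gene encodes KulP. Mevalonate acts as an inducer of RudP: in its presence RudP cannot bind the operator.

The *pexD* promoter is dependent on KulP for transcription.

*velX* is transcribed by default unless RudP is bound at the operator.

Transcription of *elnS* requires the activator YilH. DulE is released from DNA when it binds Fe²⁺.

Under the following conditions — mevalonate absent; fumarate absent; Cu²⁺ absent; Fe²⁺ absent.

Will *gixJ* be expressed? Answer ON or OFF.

ON

Fumarate is absent, so YilH is active.
No repressor is bound and YilH is active, so *elnS* is transcribed.
So ElnS is produced and active.
No repressor is bound and ElnS is active, so *jovM* is transcribed.
So JovM is produced and active.
Mevalonate is absent, so RudP is active.
With repressor RudP bound, *velX* is not transcribed.
So VelX is not produced.
Fe²⁺ is absent, so DulE is active.
With repressor DulE bound, *kulP* is not transcribed.
So KulP is not produced.
Required activator KulP is absent, so *pexD* is not transcribed.
So PexD is not produced.
Cu²⁺ is absent, so UlmG is inactive.
No repressor is bound and JovM is active, so *gixJ* is transcribed.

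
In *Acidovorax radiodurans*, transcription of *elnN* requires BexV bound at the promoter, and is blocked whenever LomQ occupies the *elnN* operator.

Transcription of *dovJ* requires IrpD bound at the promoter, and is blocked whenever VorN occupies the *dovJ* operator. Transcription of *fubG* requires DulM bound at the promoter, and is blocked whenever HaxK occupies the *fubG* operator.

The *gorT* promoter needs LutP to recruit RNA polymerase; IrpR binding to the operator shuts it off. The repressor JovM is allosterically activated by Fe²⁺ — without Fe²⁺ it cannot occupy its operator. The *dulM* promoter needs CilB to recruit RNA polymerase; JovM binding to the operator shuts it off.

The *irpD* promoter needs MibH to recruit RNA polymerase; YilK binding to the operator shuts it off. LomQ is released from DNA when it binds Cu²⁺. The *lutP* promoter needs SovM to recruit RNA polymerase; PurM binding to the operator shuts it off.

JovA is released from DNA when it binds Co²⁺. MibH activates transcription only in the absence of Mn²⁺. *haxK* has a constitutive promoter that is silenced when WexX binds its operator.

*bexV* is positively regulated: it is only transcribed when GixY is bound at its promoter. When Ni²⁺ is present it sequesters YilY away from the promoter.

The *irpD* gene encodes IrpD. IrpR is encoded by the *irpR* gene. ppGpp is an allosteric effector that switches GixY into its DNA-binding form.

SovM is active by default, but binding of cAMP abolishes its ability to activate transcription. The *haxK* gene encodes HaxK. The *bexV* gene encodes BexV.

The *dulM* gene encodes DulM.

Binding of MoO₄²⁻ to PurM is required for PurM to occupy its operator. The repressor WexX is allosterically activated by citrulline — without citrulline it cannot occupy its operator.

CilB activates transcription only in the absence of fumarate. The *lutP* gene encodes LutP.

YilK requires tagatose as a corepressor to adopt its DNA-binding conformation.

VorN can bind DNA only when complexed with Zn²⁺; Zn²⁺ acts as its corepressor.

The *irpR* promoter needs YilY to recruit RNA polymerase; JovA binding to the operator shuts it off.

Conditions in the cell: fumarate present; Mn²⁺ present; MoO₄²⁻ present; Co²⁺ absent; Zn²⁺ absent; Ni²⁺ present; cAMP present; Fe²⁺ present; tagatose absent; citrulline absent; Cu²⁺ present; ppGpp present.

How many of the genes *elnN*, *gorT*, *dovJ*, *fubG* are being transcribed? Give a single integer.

1

ppGpp is present, so GixY is active.
No repressor is bound and GixY is active, so *bexV* is transcribed.
So BexV is produced and active.
Cu²⁺ is present, so LomQ is inactive.
No repressor is bound and BexV is active, so *elnN* is transcribed.
→ *elnN* is ON.
Ni²⁺ is present, so YilY is inactive.
Co²⁺ is absent, so JovA is active.
With repressor JovA bound, *irpR* is not transcribed.
So IrpR is not produced.
MoO₄²⁻ is present, so PurM is active.
cAMP is present, so SovM is inactive.
With repressor PurM bound, *lutP* is not transcribed.
So LutP is not produced.
Required activator LutP is absent, so *gorT* is not transcribed.
→ *gorT* is OFF.
Tagatose is absent, so YilK is inactive.
Mn²⁺ is present, so MibH is inactive.
Required activator MibH is absent, so *irpD* is not transcribed.
So IrpD is not produced.
Zn²⁺ is absent, so VorN is inactive.
Required activator IrpD is absent, so *dovJ* is not transcribed.
→ *dovJ* is OFF.
Citrulline is absent, so WexX is inactive.
With no repressor bound, *haxK* is transcribed.
So HaxK is produced and active.
Fumarate is present, so CilB is inactive.
Fe²⁺ is present, so JovM is active.
With repressor JovM bound, *dulM* is not transcribed.
So DulM is not produced.
With repressor HaxK bound, *fubG* is not transcribed.
→ *fubG* is OFF.
1 of the 4 genes is transcribed.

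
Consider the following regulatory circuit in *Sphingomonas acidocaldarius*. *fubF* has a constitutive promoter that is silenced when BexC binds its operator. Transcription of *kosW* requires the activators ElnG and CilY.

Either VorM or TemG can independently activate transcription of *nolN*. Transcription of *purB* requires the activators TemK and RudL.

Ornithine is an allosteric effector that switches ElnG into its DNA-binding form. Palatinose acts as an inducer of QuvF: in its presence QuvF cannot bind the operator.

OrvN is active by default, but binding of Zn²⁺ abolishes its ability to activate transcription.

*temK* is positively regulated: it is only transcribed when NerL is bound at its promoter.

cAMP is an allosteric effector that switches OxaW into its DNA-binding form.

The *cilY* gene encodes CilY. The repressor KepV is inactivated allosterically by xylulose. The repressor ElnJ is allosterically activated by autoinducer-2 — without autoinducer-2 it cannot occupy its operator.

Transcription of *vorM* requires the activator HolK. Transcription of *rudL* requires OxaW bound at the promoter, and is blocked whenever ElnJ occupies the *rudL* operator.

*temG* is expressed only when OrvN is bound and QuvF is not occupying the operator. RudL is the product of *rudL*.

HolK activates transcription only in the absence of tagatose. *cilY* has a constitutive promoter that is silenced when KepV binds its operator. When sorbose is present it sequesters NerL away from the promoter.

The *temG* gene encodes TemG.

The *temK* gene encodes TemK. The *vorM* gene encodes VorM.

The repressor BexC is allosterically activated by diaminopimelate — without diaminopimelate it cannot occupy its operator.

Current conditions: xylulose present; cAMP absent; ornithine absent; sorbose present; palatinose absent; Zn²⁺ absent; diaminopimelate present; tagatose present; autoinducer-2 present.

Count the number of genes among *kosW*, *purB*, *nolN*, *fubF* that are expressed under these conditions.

Ornithine is absent, so ElnG is inactive.
Xylulose is present, so KepV is inactive.
With no repressor bound, *cilY* is transcribed.
So CilY is produced and active.
Required activator ElnG is absent, so *kosW* is not transcribed.
→ *kosW* is OFF.
Sorbose is present, so NerL is inactive.
Required activator NerL is absent, so *temK* is not transcribed.
So TemK is not produced.
Autoinducer-2 is present, so ElnJ is active.
cAMP is absent, so OxaW is inactive.
With repressor ElnJ bound, *rudL* is not transcribed.
So RudL is not produced.
Required activator TemK is absent, so *purB* is not transcribed.
→ *purB* is OFF.
Tagatose is present, so HolK is inactive.
Required activator HolK is absent, so *vorM* is not transcribed.
So VorM is not produced.
Zn²⁺ is absent, so OrvN is active.
Palatinose is absent, so QuvF is active.
With repressor QuvF bound, *temG* is not transcribed.
So TemG is not produced.
No activator is available at the *nolN* promoter, so *nolN* is not transcribed.
→ *nolN* is OFF.
Diaminopimelate is present, so BexC is active.
With repressor BexC bound, *fubF* is not transcribed.
→ *fubF* is OFF.
0 of the 4 genes are transcribed.

0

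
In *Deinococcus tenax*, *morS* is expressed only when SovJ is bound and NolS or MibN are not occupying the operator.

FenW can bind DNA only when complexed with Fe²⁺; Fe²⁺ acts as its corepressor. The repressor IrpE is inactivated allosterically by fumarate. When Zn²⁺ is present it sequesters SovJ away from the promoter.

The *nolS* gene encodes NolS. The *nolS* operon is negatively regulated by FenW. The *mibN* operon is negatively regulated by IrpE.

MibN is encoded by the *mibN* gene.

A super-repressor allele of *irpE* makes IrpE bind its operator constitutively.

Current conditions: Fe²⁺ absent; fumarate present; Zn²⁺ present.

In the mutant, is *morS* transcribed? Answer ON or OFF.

OFF

Fe²⁺ is absent, so FenW is inactive.
With no repressor bound, *nolS* is transcribed.
So NolS is produced and active.
IrpE is constitutively active in this strain.
With repressor IrpE bound, *mibN* is not transcribed.
So MibN is not produced.
Zn²⁺ is present, so SovJ is inactive.
With repressor NolS bound, *morS* is not transcribed.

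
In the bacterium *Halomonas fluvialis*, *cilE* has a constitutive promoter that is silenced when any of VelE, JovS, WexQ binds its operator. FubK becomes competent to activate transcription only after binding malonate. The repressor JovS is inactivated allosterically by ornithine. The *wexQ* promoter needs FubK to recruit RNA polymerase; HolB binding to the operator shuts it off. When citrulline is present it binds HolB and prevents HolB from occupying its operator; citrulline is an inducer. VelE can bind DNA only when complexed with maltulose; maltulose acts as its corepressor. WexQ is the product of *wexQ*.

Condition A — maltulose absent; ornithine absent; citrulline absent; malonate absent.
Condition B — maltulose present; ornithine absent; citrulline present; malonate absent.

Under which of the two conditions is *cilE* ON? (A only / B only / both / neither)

neither

Condition A:
Maltulose is absent, so VelE is inactive.
Ornithine is absent, so JovS is active.
Citrulline is absent, so HolB is active.
Malonate is absent, so FubK is inactive.
With repressor HolB bound, *wexQ* is not transcribed.
So WexQ is not produced.
With repressor JovS bound, *cilE* is not transcribed.
→ *cilE* is OFF in A.
Condition B:
Maltulose is present, so VelE is active.
Ornithine is absent, so JovS is active.
Citrulline is present, so HolB is inactive.
Malonate is absent, so FubK is inactive.
Required activator FubK is absent, so *wexQ* is not transcribed.
So WexQ is not produced.
With repressor VelE bound, *cilE* is not transcribed.
→ *cilE* is OFF in B.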